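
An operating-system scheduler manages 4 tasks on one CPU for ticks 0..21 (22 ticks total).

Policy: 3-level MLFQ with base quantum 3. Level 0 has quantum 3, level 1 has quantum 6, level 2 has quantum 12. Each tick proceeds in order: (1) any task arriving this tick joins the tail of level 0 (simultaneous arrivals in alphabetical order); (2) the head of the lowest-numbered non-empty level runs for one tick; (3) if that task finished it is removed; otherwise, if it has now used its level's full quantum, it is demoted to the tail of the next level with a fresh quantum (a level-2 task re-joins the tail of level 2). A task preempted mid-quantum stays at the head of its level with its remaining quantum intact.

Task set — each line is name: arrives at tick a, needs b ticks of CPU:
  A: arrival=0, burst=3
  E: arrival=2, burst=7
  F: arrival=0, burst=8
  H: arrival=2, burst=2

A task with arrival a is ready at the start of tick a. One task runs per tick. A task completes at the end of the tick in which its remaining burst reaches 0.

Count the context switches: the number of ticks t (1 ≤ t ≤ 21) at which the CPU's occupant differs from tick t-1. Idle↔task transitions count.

context switches = 6

t=0: L0/L1/L2 = AF/-/- → run A
t=1: L0/L1/L2 = AF/-/- → run A
t=2: L0/L1/L2 = AFEH/-/- → run A
t=3: L0/L1/L2 = FEH/-/- → run F
t=4: L0/L1/L2 = FEH/-/- → run F
t=5: L0/L1/L2 = FEH/-/- → run F
t=6: L0/L1/L2 = EH/F/- → run E
t=7: L0/L1/L2 = EH/F/- → run E
t=8: L0/L1/L2 = EH/F/- → run E
t=9: L0/L1/L2 = H/FE/- → run H
t=10: L0/L1/L2 = H/FE/- → run H
t=11: L0/L1/L2 = -/FE/- → run F
t=12: L0/L1/L2 = -/FE/- → run F
t=13: L0/L1/L2 = -/FE/- → run F
t=14: L0/L1/L2 = -/FE/- → run F
t=15: L0/L1/L2 = -/FE/- → run F
t=16: L0/L1/L2 = -/E/- → run E
t=17: L0/L1/L2 = -/E/- → run E
t=18: L0/L1/L2 = -/E/- → run E
t=19: L0/L1/L2 = -/E/- → run E
t=20: (idle)
t=21: (idle)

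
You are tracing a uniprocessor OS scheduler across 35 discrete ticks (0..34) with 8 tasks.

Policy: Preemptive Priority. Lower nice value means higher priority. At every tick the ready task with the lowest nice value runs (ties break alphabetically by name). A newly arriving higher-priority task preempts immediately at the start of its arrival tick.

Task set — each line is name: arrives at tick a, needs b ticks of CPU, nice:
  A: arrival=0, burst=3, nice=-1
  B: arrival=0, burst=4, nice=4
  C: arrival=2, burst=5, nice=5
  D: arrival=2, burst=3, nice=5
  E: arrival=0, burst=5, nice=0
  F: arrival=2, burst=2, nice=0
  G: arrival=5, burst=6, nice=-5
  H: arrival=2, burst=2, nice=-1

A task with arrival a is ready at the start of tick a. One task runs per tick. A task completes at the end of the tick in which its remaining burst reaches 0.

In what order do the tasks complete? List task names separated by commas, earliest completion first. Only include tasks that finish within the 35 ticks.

completion order = A, H, G, E, F, B, C, D

t=0: ready={A,B,E} → run A
t=1: ready={A,B,E} → run A
t=2: ready={A,B,C,D,E,F,H} → run A
t=3: ready={B,C,D,E,F,H} → run H
t=4: ready={B,C,D,E,F,H} → run H
t=5: ready={B,C,D,E,F,G} → run G
t=6: ready={B,C,D,E,F,G} → run G
t=7: ready={B,C,D,E,F,G} → run G
t=8: ready={B,C,D,E,F,G} → run G
t=9: ready={B,C,D,E,F,G} → run G
t=10: ready={B,C,D,E,F,G} → run G
t=11: ready={B,C,D,E,F} → run E
t=12: ready={B,C,D,E,F} → run E
t=13: ready={B,C,D,E,F} → run E
t=14: ready={B,C,D,E,F} → run E
t=15: ready={B,C,D,E,F} → run E
t=16: ready={B,C,D,F} → run F
t=17: ready={B,C,D,F} → run F
t=18: ready={B,C,D} → run B
t=19: ready={B,C,D} → run B
t=20: ready={B,C,D} → run B
t=21: ready={B,C,D} → run B
t=22: ready={C,D} → run C
t=23: ready={C,D} → run C
t=24: ready={C,D} → run C
t=25: ready={C,D} → run C
t=26: ready={C,D} → run C
t=27: ready={D} → run D
t=28: ready={D} → run D
t=29: ready={D} → run D
t=30: (idle)
t=31: (idle)
t=32: (idle)
t=33: (idle)
t=34: (idle)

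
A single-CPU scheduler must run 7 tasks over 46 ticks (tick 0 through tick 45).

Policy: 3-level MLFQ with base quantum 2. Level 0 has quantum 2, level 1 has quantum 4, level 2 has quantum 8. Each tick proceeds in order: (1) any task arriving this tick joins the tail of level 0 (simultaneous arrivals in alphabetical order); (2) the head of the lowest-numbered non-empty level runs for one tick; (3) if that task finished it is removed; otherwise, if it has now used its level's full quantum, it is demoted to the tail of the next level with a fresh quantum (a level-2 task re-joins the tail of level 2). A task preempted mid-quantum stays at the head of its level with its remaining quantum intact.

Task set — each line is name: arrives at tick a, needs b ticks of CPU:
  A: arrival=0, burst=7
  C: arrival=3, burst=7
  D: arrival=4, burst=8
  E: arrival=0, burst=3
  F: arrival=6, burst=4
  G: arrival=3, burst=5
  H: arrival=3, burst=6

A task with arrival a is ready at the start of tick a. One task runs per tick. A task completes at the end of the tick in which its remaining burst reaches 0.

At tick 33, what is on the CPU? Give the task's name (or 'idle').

t=0: L0/L1/L2 = AE/-/- → run A
t=1: L0/L1/L2 = AE/-/- → run A
t=2: L0/L1/L2 = E/A/- → run E
t=3: L0/L1/L2 = ECGH/A/- → run E
t=4: L0/L1/L2 = CGHD/AE/- → run C
t=5: L0/L1/L2 = CGHD/AE/- → run C
t=6: L0/L1/L2 = GHDF/AEC/- → run G
t=7: L0/L1/L2 = GHDF/AEC/- → run G
t=8: L0/L1/L2 = HDF/AECG/- → run H
t=9: L0/L1/L2 = HDF/AECG/- → run H
t=10: L0/L1/L2 = DF/AECGH/- → run D
t=11: L0/L1/L2 = DF/AECGH/- → run D
t=12: L0/L1/L2 = F/AECGHD/- → run F
t=13: L0/L1/L2 = F/AECGHD/- → run F
t=14: L0/L1/L2 = -/AECGHDF/- → run A
t=15: L0/L1/L2 = -/AECGHDF/- → run A
t=16: L0/L1/L2 = -/AECGHDF/- → run A
t=17: L0/L1/L2 = -/AECGHDF/- → run A
t=18: L0/L1/L2 = -/ECGHDF/A → run E
t=19: L0/L1/L2 = -/CGHDF/A → run C
t=20: L0/L1/L2 = -/CGHDF/A → run C
t=21: L0/L1/L2 = -/CGHDF/A → run C
t=22: L0/L1/L2 = -/CGHDF/A → run C
t=23: L0/L1/L2 = -/GHDF/AC → run G
t=24: L0/L1/L2 = -/GHDF/AC → run G
t=25: L0/L1/L2 = -/GHDF/AC → run G
t=26: L0/L1/L2 = -/HDF/AC → run H
t=27: L0/L1/L2 = -/HDF/AC → run H
t=28: L0/L1/L2 = -/HDF/AC → run H
t=29: L0/L1/L2 = -/HDF/AC → run H
t=30: L0/L1/L2 = -/DF/AC → run D
t=31: L0/L1/L2 = -/DF/AC → run D
t=32: L0/L1/L2 = -/DF/AC → run D
t=33: L0/L1/L2 = -/DF/AC → run D
t=34: L0/L1/L2 = -/F/ACD → run F
t=35: L0/L1/L2 = -/F/ACD → run F
t=36: L0/L1/L2 = -/-/ACD → run A
t=37: L0/L1/L2 = -/-/CD → run C
t=38: L0/L1/L2 = -/-/D → run D
t=39: L0/L1/L2 = -/-/D → run D
t=40: (idle)
t=41: (idle)
t=42: (idle)
t=43: (idle)
t=44: (idle)
t=45: (idle)

running at tick 33 = D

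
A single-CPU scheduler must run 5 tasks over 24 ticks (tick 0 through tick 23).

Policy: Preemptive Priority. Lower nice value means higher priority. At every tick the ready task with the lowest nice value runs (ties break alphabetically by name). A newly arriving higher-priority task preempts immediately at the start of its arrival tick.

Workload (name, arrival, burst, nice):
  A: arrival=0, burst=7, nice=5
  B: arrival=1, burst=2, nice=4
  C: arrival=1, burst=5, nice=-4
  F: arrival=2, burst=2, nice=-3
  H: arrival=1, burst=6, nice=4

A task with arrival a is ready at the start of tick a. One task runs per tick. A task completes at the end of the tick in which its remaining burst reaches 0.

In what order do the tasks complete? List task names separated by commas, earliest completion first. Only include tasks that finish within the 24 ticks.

t=0: ready={A} → run A
t=1: ready={A,B,C,H} → run C
t=2: ready={A,B,C,F,H} → run C
t=3: ready={A,B,C,F,H} → run C
t=4: ready={A,B,C,F,H} → run C
t=5: ready={A,B,C,F,H} → run C
t=6: ready={A,B,F,H} → run F
t=7: ready={A,B,F,H} → run F
t=8: ready={A,B,H} → run B
t=9: ready={A,B,H} → run B
t=10: ready={A,H} → run H
t=11: ready={A,H} → run H
t=12: ready={A,H} → run H
t=13: ready={A,H} → run H
t=14: ready={A,H} → run H
t=15: ready={A,H} → run H
t=16: ready={A} → run A
t=17: ready={A} → run A
t=18: ready={A} → run A
t=19: ready={A} → run A
t=20: ready={A} → run A
t=21: ready={A} → run A
t=22: (idle)
t=23: (idle)

completion order = C, F, B, H, A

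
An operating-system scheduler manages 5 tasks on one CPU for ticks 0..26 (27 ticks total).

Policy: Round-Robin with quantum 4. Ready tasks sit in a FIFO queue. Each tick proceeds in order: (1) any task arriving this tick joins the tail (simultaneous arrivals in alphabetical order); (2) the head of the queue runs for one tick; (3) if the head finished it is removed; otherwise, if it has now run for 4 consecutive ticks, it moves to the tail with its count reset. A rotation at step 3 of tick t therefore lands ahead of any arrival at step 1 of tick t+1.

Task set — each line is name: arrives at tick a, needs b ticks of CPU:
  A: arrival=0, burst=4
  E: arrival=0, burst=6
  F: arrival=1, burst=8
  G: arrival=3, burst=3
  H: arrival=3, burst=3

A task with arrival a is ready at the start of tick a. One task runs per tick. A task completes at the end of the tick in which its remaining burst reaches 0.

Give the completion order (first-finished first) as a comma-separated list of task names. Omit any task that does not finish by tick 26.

t=0: queue=[A,E] q_used=0 → run A
t=1: queue=[A,E,F] q_used=1 → run A
t=2: queue=[A,E,F] q_used=2 → run A
t=3: queue=[A,E,F,G,H] q_used=3 → run A
t=4: queue=[E,F,G,H] q_used=0 → run E
t=5: queue=[E,F,G,H] q_used=1 → run E
t=6: queue=[E,F,G,H] q_used=2 → run E
t=7: queue=[E,F,G,H] q_used=3 → run E
t=8: queue=[F,G,H,E] q_used=0 → run F
t=9: queue=[F,G,H,E] q_used=1 → run F
t=10: queue=[F,G,H,E] q_used=2 → run F
t=11: queue=[F,G,H,E] q_used=3 → run F
t=12: queue=[G,H,E,F] q_used=0 → run G
t=13: queue=[G,H,E,F] q_used=1 → run G
t=14: queue=[G,H,E,F] q_used=2 → run G
t=15: queue=[H,E,F] q_used=0 → run H
t=16: queue=[H,E,F] q_used=1 → run H
t=17: queue=[H,E,F] q_used=2 → run H
t=18: queue=[E,F] q_used=0 → run E
t=19: queue=[E,F] q_used=1 → run E
t=20: queue=[F] q_used=0 → run F
t=21: queue=[F] q_used=1 → run F
t=22: queue=[F] q_used=2 → run F
t=23: queue=[F] q_used=3 → run F
t=24: (idle)
t=25: (idle)
t=26: (idle)

completion order = A, G, H, E, F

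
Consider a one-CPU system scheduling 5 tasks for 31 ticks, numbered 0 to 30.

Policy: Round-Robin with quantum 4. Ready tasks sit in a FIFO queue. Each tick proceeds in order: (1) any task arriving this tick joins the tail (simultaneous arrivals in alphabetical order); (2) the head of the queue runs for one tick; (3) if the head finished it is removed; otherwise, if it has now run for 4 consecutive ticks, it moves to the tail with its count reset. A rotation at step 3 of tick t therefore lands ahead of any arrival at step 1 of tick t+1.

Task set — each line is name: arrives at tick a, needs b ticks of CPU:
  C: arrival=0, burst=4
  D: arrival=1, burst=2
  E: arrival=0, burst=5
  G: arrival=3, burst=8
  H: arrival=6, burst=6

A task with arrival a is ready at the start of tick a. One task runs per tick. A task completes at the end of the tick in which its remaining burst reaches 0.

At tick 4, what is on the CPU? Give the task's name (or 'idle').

t=0: queue=[C,E] q_used=0 → run C
t=1: queue=[C,E,D] q_used=1 → run C
t=2: queue=[C,E,D] q_used=2 → run C
t=3: queue=[C,E,D,G] q_used=3 → run C
t=4: queue=[E,D,G] q_used=0 → run E
t=5: queue=[E,D,G] q_used=1 → run E
t=6: queue=[E,D,G,H] q_used=2 → run E
t=7: queue=[E,D,G,H] q_used=3 → run E
t=8: queue=[D,G,H,E] q_used=0 → run D
t=9: queue=[D,G,H,E] q_used=1 → run D
t=10: queue=[G,H,E] q_used=0 → run G
t=11: queue=[G,H,E] q_used=1 → run G
t=12: queue=[G,H,E] q_used=2 → run G
t=13: queue=[G,H,E] q_used=3 → run G
t=14: queue=[H,E,G] q_used=0 → run H
t=15: queue=[H,E,G] q_used=1 → run H
t=16: queue=[H,E,G] q_used=2 → run H
t=17: queue=[H,E,G] q_used=3 → run H
t=18: queue=[E,G,H] q_used=0 → run E
t=19: queue=[G,H] q_used=0 → run G
t=20: queue=[G,H] q_used=1 → run G
t=21: queue=[G,H] q_used=2 → run G
t=22: queue=[G,H] q_used=3 → run G
t=23: queue=[H] q_used=0 → run H
t=24: queue=[H] q_used=1 → run H
t=25: (idle)
t=26: (idle)
t=27: (idle)
t=28: (idle)
t=29: (idle)
t=30: (idle)

running at tick 4 = E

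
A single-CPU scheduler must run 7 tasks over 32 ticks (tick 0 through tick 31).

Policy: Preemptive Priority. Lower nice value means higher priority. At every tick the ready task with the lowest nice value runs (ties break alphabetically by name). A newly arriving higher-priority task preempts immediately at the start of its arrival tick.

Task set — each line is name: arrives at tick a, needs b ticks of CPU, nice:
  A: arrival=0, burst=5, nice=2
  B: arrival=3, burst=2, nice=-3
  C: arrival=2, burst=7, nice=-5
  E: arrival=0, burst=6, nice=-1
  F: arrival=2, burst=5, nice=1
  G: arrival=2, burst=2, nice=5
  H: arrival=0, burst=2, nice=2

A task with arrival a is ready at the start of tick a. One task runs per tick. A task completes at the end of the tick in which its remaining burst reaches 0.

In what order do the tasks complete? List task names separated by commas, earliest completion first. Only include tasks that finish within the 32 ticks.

t=0: ready={A,E,H} → run E
t=1: ready={A,E,H} → run E
t=2: ready={A,C,E,F,G,H} → run C
t=3: ready={A,B,C,E,F,G,H} → run C
t=4: ready={A,B,C,E,F,G,H} → run C
t=5: ready={A,B,C,E,F,G,H} → run C
t=6: ready={A,B,C,E,F,G,H} → run C
t=7: ready={A,B,C,E,F,G,H} → run C
t=8: ready={A,B,C,E,F,G,H} → run C
t=9: ready={A,B,E,F,G,H} → run B
t=10: ready={A,B,E,F,G,H} → run B
t=11: ready={A,E,F,G,H} → run E
t=12: ready={A,E,F,G,H} → run E
t=13: ready={A,E,F,G,H} → run E
t=14: ready={A,E,F,G,H} → run E
t=15: ready={A,F,G,H} → run F
t=16: ready={A,F,G,H} → run F
t=17: ready={A,F,G,H} → run F
t=18: ready={A,F,G,H} → run F
t=19: ready={A,F,G,H} → run F
t=20: ready={A,G,H} → run A
t=21: ready={A,G,H} → run A
t=22: ready={A,G,H} → run A
t=23: ready={A,G,H} → run A
t=24: ready={A,G,H} → run A
t=25: ready={G,H} → run H
t=26: ready={G,H} → run H
t=27: ready={G} → run G
t=28: ready={G} → run G
t=29: (idle)
t=30: (idle)
t=31: (idle)

completion order = C, B, E, F, A, H, G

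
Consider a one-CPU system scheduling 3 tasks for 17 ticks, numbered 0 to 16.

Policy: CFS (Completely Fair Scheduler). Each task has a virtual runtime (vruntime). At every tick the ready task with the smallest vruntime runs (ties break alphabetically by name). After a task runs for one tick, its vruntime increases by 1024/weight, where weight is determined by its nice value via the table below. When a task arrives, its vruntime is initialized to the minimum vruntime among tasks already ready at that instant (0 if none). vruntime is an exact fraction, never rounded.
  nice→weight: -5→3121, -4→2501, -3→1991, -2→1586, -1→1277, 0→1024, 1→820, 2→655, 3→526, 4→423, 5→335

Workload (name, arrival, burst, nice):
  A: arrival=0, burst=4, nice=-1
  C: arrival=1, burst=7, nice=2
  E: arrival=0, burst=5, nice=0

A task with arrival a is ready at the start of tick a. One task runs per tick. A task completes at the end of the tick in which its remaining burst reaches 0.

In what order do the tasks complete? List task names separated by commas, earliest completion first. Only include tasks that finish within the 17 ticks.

completion order = A, E, C

t=0: vr[A=0 E=0] → run A
t=1: vr[A=1024/1277 C=0 E=0] → run C
t=2: vr[A=1024/1277 C=1024/655 E=0] → run E
t=3: vr[A=1024/1277 C=1024/655 E=1] → run A
t=4: vr[A=2048/1277 C=1024/655 E=1] → run E
t=5: vr[A=2048/1277 C=1024/655 E=2] → run C
t=6: vr[A=2048/1277 C=2048/655 E=2] → run A
t=7: vr[A=3072/1277 C=2048/655 E=2] → run E
t=8: vr[A=3072/1277 C=2048/655 E=3] → run A
t=9: vr[C=2048/655 E=3] → run E
t=10: vr[C=2048/655 E=4] → run C
t=11: vr[C=3072/655 E=4] → run E
t=12: vr[C=3072/655] → run C
t=13: vr[C=4096/655] → run C
t=14: vr[C=1024/131] → run C
t=15: vr[C=6144/655] → run C
t=16: (idle)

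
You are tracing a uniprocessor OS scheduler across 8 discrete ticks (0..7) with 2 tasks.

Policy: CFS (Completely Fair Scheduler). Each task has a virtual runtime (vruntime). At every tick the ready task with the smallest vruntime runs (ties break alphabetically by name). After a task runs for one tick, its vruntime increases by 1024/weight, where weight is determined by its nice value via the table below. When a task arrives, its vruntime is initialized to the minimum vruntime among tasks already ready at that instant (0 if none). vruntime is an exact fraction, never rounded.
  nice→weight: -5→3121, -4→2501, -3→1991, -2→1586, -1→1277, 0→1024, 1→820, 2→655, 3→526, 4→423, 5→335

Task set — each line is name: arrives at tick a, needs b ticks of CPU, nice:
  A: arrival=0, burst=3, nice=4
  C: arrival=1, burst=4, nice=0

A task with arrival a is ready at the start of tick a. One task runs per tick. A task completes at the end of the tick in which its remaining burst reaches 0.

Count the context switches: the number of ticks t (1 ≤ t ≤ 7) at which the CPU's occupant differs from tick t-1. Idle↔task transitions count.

t=0: vr[A=0] → run A
t=1: vr[A=1024/423 C=1024/423] → run A
t=2: vr[A=2048/423 C=1024/423] → run C
t=3: vr[A=2048/423 C=1447/423] → run C
t=4: vr[A=2048/423 C=1870/423] → run C
t=5: vr[A=2048/423 C=2293/423] → run A
t=6: vr[C=2293/423] → run C
t=7: (idle)

context switches = 4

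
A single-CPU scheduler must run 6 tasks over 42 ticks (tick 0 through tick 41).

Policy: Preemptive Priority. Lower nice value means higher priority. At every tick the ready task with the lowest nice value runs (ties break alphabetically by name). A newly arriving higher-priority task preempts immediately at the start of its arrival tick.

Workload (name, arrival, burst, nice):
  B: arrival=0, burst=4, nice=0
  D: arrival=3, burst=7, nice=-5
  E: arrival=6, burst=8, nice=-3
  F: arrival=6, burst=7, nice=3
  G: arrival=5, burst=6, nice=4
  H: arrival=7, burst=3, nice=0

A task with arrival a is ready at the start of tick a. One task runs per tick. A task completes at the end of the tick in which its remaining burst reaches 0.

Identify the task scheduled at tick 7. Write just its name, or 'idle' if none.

t=0: ready={B} → run B
t=1: ready={B} → run B
t=2: ready={B} → run B
t=3: ready={B,D} → run D
t=4: ready={B,D} → run D
t=5: ready={B,D,G} → run D
t=6: ready={B,D,E,F,G} → run D
t=7: ready={B,D,E,F,G,H} → run D
t=8: ready={B,D,E,F,G,H} → run D
t=9: ready={B,D,E,F,G,H} → run D
t=10: ready={B,E,F,G,H} → run E
t=11: ready={B,E,F,G,H} → run E
t=12: ready={B,E,F,G,H} → run E
t=13: ready={B,E,F,G,H} → run E
t=14: ready={B,E,F,G,H} → run E
t=15: ready={B,E,F,G,H} → run E
t=16: ready={B,E,F,G,H} → run E
t=17: ready={B,E,F,G,H} → run E
t=18: ready={B,F,G,H} → run B
t=19: ready={F,G,H} → run H
t=20: ready={F,G,H} → run H
t=21: ready={F,G,H} → run H
t=22: ready={F,G} → run F
t=23: ready={F,G} → run F
t=24: ready={F,G} → run F
t=25: ready={F,G} → run F
t=26: ready={F,G} → run F
t=27: ready={F,G} → run F
t=28: ready={F,G} → run F
t=29: ready={G} → run G
t=30: ready={G} → run G
t=31: ready={G} → run G
t=32: ready={G} → run G
t=33: ready={G} → run G
t=34: ready={G} → run G
t=35: (idle)
t=36: (idle)
t=37: (idle)
t=38: (idle)
t=39: (idle)
t=40: (idle)
t=41: (idle)

running at tick 7 = D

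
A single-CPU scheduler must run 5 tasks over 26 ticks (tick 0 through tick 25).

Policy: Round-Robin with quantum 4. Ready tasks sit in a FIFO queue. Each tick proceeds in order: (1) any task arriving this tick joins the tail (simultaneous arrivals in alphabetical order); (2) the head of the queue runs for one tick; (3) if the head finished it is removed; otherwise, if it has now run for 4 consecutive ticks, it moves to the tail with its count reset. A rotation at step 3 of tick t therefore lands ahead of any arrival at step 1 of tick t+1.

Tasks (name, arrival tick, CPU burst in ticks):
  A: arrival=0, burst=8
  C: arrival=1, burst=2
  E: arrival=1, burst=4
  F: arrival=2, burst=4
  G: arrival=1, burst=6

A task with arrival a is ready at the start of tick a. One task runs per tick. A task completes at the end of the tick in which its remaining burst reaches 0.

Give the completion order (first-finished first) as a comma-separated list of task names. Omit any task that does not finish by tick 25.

completion order = C, E, F, A, G

t=0: queue=[A] q_used=0 → run A
t=1: queue=[A,C,E,G] q_used=1 → run A
t=2: queue=[A,C,E,G,F] q_used=2 → run A
t=3: queue=[A,C,E,G,F] q_used=3 → run A
t=4: queue=[C,E,G,F,A] q_used=0 → run C
t=5: queue=[C,E,G,F,A] q_used=1 → run C
t=6: queue=[E,G,F,A] q_used=0 → run E
t=7: queue=[E,G,F,A] q_used=1 → run E
t=8: queue=[E,G,F,A] q_used=2 → run E
t=9: queue=[E,G,F,A] q_used=3 → run E
t=10: queue=[G,F,A] q_used=0 → run G
t=11: queue=[G,F,A] q_used=1 → run G
t=12: queue=[G,F,A] q_used=2 → run G
t=13: queue=[G,F,A] q_used=3 → run G
t=14: queue=[F,A,G] q_used=0 → run F
t=15: queue=[F,A,G] q_used=1 → run F
t=16: queue=[F,A,G] q_used=2 → run F
t=17: queue=[F,A,G] q_used=3 → run F
t=18: queue=[A,G] q_used=0 → run A
t=19: queue=[A,G] q_used=1 → run A
t=20: queue=[A,G] q_used=2 → run A
t=21: queue=[A,G] q_used=3 → run A
t=22: queue=[G] q_used=0 → run G
t=23: queue=[G] q_used=1 → run G
t=24: (idle)
t=25: (idle)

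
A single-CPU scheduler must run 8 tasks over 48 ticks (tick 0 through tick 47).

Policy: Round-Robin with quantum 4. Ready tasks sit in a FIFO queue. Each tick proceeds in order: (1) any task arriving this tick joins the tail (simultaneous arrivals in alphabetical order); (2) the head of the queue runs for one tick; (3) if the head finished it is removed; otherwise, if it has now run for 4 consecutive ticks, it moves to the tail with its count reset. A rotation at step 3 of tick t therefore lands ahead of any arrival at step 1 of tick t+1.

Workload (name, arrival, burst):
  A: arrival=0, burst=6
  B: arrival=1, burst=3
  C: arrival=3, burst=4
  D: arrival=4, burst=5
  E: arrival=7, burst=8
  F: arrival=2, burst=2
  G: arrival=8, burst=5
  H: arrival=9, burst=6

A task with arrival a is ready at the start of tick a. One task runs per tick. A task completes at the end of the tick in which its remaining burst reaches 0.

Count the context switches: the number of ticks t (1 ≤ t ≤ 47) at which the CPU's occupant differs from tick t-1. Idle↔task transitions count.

t=0: queue=[A] q_used=0 → run A
t=1: queue=[A,B] q_used=1 → run A
t=2: queue=[A,B,F] q_used=2 → run A
t=3: queue=[A,B,F,C] q_used=3 → run A
t=4: queue=[B,F,C,A,D] q_used=0 → run B
t=5: queue=[B,F,C,A,D] q_used=1 → run B
t=6: queue=[B,F,C,A,D] q_used=2 → run B
t=7: queue=[F,C,A,D,E] q_used=0 → run F
t=8: queue=[F,C,A,D,E,G] q_used=1 → run F
t=9: queue=[C,A,D,E,G,H] q_used=0 → run C
t=10: queue=[C,A,D,E,G,H] q_used=1 → run C
t=11: queue=[C,A,D,E,G,H] q_used=2 → run C
t=12: queue=[C,A,D,E,G,H] q_used=3 → run C
t=13: queue=[A,D,E,G,H] q_used=0 → run A
t=14: queue=[A,D,E,G,H] q_used=1 → run A
t=15: queue=[D,E,G,H] q_used=0 → run D
t=16: queue=[D,E,G,H] q_used=1 → run D
t=17: queue=[D,E,G,H] q_used=2 → run D
t=18: queue=[D,E,G,H] q_used=3 → run D
t=19: queue=[E,G,H,D] q_used=0 → run E
t=20: queue=[E,G,H,D] q_used=1 → run E
t=21: queue=[E,G,H,D] q_used=2 → run E
t=22: queue=[E,G,H,D] q_used=3 → run E
t=23: queue=[G,H,D,E] q_used=0 → run G
t=24: queue=[G,H,D,E] q_used=1 → run G
t=25: queue=[G,H,D,E] q_used=2 → run G
t=26: queue=[G,H,D,E] q_used=3 → run G
t=27: queue=[H,D,E,G] q_used=0 → run H
t=28: queue=[H,D,E,G] q_used=1 → run H
t=29: queue=[H,D,E,G] q_used=2 → run H
t=30: queue=[H,D,E,G] q_used=3 → run H
t=31: queue=[D,E,G,H] q_used=0 → run D
t=32: queue=[E,G,H] q_used=0 → run E
t=33: queue=[E,G,H] q_used=1 → run E
t=34: queue=[E,G,H] q_used=2 → run E
t=35: queue=[E,G,H] q_used=3 → run E
t=36: queue=[G,H] q_used=0 → run G
t=37: queue=[H] q_used=0 → run H
t=38: queue=[H] q_used=1 → run H
t=39: (idle)
t=40: (idle)
t=41: (idle)
t=42: (idle)
t=43: (idle)
t=44: (idle)
t=45: (idle)
t=46: (idle)
t=47: (idle)

context switches = 13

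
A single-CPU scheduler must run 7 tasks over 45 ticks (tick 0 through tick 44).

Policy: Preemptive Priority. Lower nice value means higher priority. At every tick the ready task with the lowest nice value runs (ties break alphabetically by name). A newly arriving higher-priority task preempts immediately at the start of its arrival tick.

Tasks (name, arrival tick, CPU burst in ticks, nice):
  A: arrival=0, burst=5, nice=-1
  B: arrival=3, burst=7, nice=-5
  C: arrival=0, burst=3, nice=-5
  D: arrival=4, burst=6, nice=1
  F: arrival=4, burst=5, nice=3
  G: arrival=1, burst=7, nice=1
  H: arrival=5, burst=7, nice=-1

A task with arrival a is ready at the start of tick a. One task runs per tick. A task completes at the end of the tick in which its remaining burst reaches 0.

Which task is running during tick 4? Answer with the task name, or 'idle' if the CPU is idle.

t=0: ready={A,C} → run C
t=1: ready={A,C,G} → run C
t=2: ready={A,C,G} → run C
t=3: ready={A,B,G} → run B
t=4: ready={A,B,D,F,G} → run B
t=5: ready={A,B,D,F,G,H} → run B
t=6: ready={A,B,D,F,G,H} → run B
t=7: ready={A,B,D,F,G,H} → run B
t=8: ready={A,B,D,F,G,H} → run B
t=9: ready={A,B,D,F,G,H} → run B
t=10: ready={A,D,F,G,H} → run A
t=11: ready={A,D,F,G,H} → run A
t=12: ready={A,D,F,G,H} → run A
t=13: ready={A,D,F,G,H} → run A
t=14: ready={A,D,F,G,H} → run A
t=15: ready={D,F,G,H} → run H
t=16: ready={D,F,G,H} → run H
t=17: ready={D,F,G,H} → run H
t=18: ready={D,F,G,H} → run H
t=19: ready={D,F,G,H} → run H
t=20: ready={D,F,G,H} → run H
t=21: ready={D,F,G,H} → run H
t=22: ready={D,F,G} → run D
t=23: ready={D,F,G} → run D
t=24: ready={D,F,G} → run D
t=25: ready={D,F,G} → run D
t=26: ready={D,F,G} → run D
t=27: ready={D,F,G} → run D
t=28: ready={F,G} → run G
t=29: ready={F,G} → run G
t=30: ready={F,G} → run G
t=31: ready={F,G} → run G
t=32: ready={F,G} → run G
t=33: ready={F,G} → run G
t=34: ready={F,G} → run G
t=35: ready={F} → run F
t=36: ready={F} → run F
t=37: ready={F} → run F
t=38: ready={F} → run F
t=39: ready={F} → run F
t=40: (idle)
t=41: (idle)
t=42: (idle)
t=43: (idle)
t=44: (idle)

running at tick 4 = B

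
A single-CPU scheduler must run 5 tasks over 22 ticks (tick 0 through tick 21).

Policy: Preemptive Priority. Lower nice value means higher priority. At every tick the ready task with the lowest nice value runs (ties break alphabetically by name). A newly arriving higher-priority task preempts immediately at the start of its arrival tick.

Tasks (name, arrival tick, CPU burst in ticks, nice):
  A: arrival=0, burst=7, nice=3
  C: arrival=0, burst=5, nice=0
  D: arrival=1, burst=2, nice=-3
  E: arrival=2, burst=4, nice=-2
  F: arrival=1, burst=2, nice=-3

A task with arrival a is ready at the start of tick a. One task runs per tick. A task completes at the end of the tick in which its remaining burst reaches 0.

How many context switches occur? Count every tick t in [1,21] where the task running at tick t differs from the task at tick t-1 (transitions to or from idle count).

context switches = 6

t=0: ready={A,C} → run C
t=1: ready={A,C,D,F} → run D
t=2: ready={A,C,D,E,F} → run D
t=3: ready={A,C,E,F} → run F
t=4: ready={A,C,E,F} → run F
t=5: ready={A,C,E} → run E
t=6: ready={A,C,E} → run E
t=7: ready={A,C,E} → run E
t=8: ready={A,C,E} → run E
t=9: ready={A,C} → run C
t=10: ready={A,C} → run C
t=11: ready={A,C} → run C
t=12: ready={A,C} → run C
t=13: ready={A} → run A
t=14: ready={A} → run A
t=15: ready={A} → run A
t=16: ready={A} → run A
t=17: ready={A} → run A
t=18: ready={A} → run A
t=19: ready={A} → run A
t=20: (idle)
t=21: (idle)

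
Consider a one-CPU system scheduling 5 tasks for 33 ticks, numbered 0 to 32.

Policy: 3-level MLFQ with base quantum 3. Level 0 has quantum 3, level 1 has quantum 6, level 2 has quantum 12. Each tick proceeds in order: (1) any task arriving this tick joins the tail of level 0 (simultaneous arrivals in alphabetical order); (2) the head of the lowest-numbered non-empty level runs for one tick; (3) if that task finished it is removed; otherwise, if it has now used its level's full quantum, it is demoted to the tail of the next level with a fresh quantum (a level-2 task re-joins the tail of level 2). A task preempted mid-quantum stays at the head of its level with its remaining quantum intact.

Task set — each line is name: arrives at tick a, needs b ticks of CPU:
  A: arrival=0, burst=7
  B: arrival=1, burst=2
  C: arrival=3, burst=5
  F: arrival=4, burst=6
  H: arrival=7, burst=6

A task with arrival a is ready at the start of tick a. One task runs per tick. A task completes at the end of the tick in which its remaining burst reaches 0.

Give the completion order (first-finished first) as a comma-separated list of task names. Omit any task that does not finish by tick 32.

completion order = B, A, C, F, H

t=0: L0/L1/L2 = A/-/- → run A
t=1: L0/L1/L2 = AB/-/- → run A
t=2: L0/L1/L2 = AB/-/- → run A
t=3: L0/L1/L2 = BC/A/- → run B
t=4: L0/L1/L2 = BCF/A/- → run B
t=5: L0/L1/L2 = CF/A/- → run C
t=6: L0/L1/L2 = CF/A/- → run C
t=7: L0/L1/L2 = CFH/A/- → run C
t=8: L0/L1/L2 = FH/AC/- → run F
t=9: L0/L1/L2 = FH/AC/- → run F
t=10: L0/L1/L2 = FH/AC/- → run F
t=11: L0/L1/L2 = H/ACF/- → run H
t=12: L0/L1/L2 = H/ACF/- → run H
t=13: L0/L1/L2 = H/ACF/- → run H
t=14: L0/L1/L2 = -/ACFH/- → run A
t=15: L0/L1/L2 = -/ACFH/- → run A
t=16: L0/L1/L2 = -/ACFH/- → run A
t=17: L0/L1/L2 = -/ACFH/- → run A
t=18: L0/L1/L2 = -/CFH/- → run C
t=19: L0/L1/L2 = -/CFH/- → run C
t=20: L0/L1/L2 = -/FH/- → run F
t=21: L0/L1/L2 = -/FH/- → run F
t=22: L0/L1/L2 = -/FH/- → run F
t=23: L0/L1/L2 = -/H/- → run H
t=24: L0/L1/L2 = -/H/- → run H
t=25: L0/L1/L2 = -/H/- → run H
t=26: (idle)
t=27: (idle)
t=28: (idle)
t=29: (idle)
t=30: (idle)
t=31: (idle)
t=32: (idle)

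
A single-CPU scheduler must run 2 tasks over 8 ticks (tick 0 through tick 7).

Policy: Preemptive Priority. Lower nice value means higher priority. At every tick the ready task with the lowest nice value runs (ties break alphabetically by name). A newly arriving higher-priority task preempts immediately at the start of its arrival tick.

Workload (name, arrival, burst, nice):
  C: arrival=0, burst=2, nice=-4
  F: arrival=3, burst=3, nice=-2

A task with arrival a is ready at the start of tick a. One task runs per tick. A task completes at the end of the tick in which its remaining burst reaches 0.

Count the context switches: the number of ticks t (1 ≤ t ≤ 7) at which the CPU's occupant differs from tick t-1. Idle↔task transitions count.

context switches = 3

t=0: ready={C} → run C
t=1: ready={C} → run C
t=2: (idle)
t=3: ready={F} → run F
t=4: ready={F} → run F
t=5: ready={F} → run F
t=6: (idle)
t=7: (idle)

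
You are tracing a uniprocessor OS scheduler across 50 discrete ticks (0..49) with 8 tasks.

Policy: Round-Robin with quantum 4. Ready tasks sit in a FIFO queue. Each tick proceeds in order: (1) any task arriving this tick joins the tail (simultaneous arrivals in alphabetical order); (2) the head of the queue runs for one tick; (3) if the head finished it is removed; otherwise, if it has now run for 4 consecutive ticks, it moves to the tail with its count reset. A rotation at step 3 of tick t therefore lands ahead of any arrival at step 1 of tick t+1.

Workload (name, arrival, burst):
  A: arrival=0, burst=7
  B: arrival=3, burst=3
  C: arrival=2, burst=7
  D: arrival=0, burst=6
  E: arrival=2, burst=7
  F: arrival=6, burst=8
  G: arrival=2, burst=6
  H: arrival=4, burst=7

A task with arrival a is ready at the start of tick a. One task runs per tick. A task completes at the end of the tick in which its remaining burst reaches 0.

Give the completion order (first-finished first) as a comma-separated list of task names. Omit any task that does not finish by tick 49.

completion order = B, A, D, C, E, G, H

t=0: queue=[A,D] q_used=0 → run A
t=1: queue=[A,D] q_used=1 → run A
t=2: queue=[A,D,C,E,G] q_used=2 → run A
t=3: queue=[A,D,C,E,G,B] q_used=3 → run A
t=4: queue=[D,C,E,G,B,A,H] q_used=0 → run D
t=5: queue=[D,C,E,G,B,A,H] q_used=1 → run D
t=6: queue=[D,C,E,G,B,A,H,F] q_used=2 → run D
t=7: queue=[D,C,E,G,B,A,H,F] q_used=3 → run D
t=8: queue=[C,E,G,B,A,H,F,D] q_used=0 → run C
t=9: queue=[C,E,G,B,A,H,F,D] q_used=1 → run C
t=10: queue=[C,E,G,B,A,H,F,D] q_used=2 → run C
t=11: queue=[C,E,G,B,A,H,F,D] q_used=3 → run C
t=12: queue=[E,G,B,A,H,F,D,C] q_used=0 → run E
t=13: queue=[E,G,B,A,H,F,D,C] q_used=1 → run E
t=14: queue=[E,G,B,A,H,F,D,C] q_used=2 → run E
t=15: queue=[E,G,B,A,H,F,D,C] q_used=3 → run E
t=16: queue=[G,B,A,H,F,D,C,E] q_used=0 → run G
t=17: queue=[G,B,A,H,F,D,C,E] q_used=1 → run G
t=18: queue=[G,B,A,H,F,D,C,E] q_used=2 → run G
t=19: queue=[G,B,A,H,F,D,C,E] q_used=3 → run G
t=20: queue=[B,A,H,F,D,C,E,G] q_used=0 → run B
t=21: queue=[B,A,H,F,D,C,E,G] q_used=1 → run B
t=22: queue=[B,A,H,F,D,C,E,G] q_used=2 → run B
t=23: queue=[A,H,F,D,C,E,G] q_used=0 → run A
t=24: queue=[A,H,F,D,C,E,G] q_used=1 → run A
t=25: queue=[A,H,F,D,C,E,G] q_used=2 → run A
t=26: queue=[H,F,D,C,E,G] q_used=0 → run H
t=27: queue=[H,F,D,C,E,G] q_used=1 → run H
t=28: queue=[H,F,D,C,E,G] q_used=2 → run H
t=29: queue=[H,F,D,C,E,G] q_used=3 → run H
t=30: queue=[F,D,C,E,G,H] q_used=0 → run F
t=31: queue=[F,D,C,E,G,H] q_used=1 → run F
t=32: queue=[F,D,C,E,G,H] q_used=2 → run F
t=33: queue=[F,D,C,E,G,H] q_used=3 → run F
t=34: queue=[D,C,E,G,H,F] q_used=0 → run D
t=35: queue=[D,C,E,G,H,F] q_used=1 → run D
t=36: queue=[C,E,G,H,F] q_used=0 → run C
t=37: queue=[C,E,G,H,F] q_used=1 → run C
t=38: queue=[C,E,G,H,F] q_used=2 → run C
t=39: queue=[E,G,H,F] q_used=0 → run E
t=40: queue=[E,G,H,F] q_used=1 → run E
t=41: queue=[E,G,H,F] q_used=2 → run E
t=42: queue=[G,H,F] q_used=0 → run G
t=43: queue=[G,H,F] q_used=1 → run G
t=44: queue=[H,F] q_used=0 → run H
t=45: queue=[H,F] q_used=1 → run H
t=46: queue=[H,F] q_used=2 → run H
t=47: queue=[F] q_used=0 → run F
t=48: queue=[F] q_used=1 → run F
t=49: queue=[F] q_used=2 → run F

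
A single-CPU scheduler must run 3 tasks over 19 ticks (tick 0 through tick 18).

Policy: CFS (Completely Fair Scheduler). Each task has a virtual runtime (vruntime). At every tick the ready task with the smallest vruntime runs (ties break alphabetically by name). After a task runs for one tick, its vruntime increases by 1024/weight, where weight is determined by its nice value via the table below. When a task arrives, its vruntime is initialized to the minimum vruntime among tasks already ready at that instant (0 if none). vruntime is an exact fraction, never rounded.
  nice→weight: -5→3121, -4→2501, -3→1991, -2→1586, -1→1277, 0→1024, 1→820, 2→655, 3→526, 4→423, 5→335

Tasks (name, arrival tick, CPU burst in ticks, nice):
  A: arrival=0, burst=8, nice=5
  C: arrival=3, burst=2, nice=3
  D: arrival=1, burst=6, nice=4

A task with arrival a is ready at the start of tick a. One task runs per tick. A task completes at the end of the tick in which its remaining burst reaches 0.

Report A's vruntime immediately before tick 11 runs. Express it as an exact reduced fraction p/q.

t=0: vr[A=0] → run A
t=1: vr[A=1024/335 D=1024/335] → run A
t=2: vr[A=2048/335 D=1024/335] → run D
t=3: vr[A=2048/335 C=776192/141705 D=776192/141705] → run C
t=4: vr[A=2048/335 C=276691456/37268415 D=776192/141705] → run D
t=5: vr[A=2048/335 C=276691456/37268415 D=1119232/141705] → run A
t=6: vr[A=3072/335 C=276691456/37268415 D=1119232/141705] → run C
t=7: vr[A=3072/335 D=1119232/141705] → run D
t=8: vr[A=3072/335 D=487424/47235] → run A
t=9: vr[A=4096/335 D=487424/47235] → run D
t=10: vr[A=4096/335 D=1805312/141705] → run A
t=11: vr[A=1024/67 D=1805312/141705] → run D
t=12: vr[A=1024/67 D=2148352/141705] → run D
t=13: vr[A=1024/67] → run A
t=14: vr[A=6144/335] → run A
t=15: vr[A=7168/335] → run A
t=16: (idle)
t=17: (idle)
t=18: (idle)

vruntime(A, start of tick 11) = 1024/67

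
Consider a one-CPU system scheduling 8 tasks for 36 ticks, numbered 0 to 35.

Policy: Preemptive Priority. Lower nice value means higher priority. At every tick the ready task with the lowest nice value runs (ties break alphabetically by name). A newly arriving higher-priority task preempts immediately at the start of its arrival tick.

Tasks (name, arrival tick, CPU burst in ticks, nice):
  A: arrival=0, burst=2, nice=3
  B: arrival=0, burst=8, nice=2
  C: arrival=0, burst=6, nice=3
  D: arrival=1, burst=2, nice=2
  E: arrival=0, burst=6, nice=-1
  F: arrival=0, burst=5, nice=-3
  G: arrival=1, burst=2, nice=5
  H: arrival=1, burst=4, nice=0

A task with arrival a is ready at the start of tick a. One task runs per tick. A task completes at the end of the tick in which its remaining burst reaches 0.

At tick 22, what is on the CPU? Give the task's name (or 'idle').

t=0: ready={A,B,C,E,F} → run F
t=1: ready={A,B,C,D,E,F,G,H} → run F
t=2: ready={A,B,C,D,E,F,G,H} → run F
t=3: ready={A,B,C,D,E,F,G,H} → run F
t=4: ready={A,B,C,D,E,F,G,H} → run F
t=5: ready={A,B,C,D,E,G,H} → run E
t=6: ready={A,B,C,D,E,G,H} → run E
t=7: ready={A,B,C,D,E,G,H} → run E
t=8: ready={A,B,C,D,E,G,H} → run E
t=9: ready={A,B,C,D,E,G,H} → run E
t=10: ready={A,B,C,D,E,G,H} → run E
t=11: ready={A,B,C,D,G,H} → run H
t=12: ready={A,B,C,D,G,H} → run H
t=13: ready={A,B,C,D,G,H} → run H
t=14: ready={A,B,C,D,G,H} → run H
t=15: ready={A,B,C,D,G} → run B
t=16: ready={A,B,C,D,G} → run B
t=17: ready={A,B,C,D,G} → run B
t=18: ready={A,B,C,D,G} → run B
t=19: ready={A,B,C,D,G} → run B
t=20: ready={A,B,C,D,G} → run B
t=21: ready={A,B,C,D,G} → run B
t=22: ready={A,B,C,D,G} → run B
t=23: ready={A,C,D,G} → run D
t=24: ready={A,C,D,G} → run D
t=25: ready={A,C,G} → run A
t=26: ready={A,C,G} → run A
t=27: ready={C,G} → run C
t=28: ready={C,G} → run C
t=29: ready={C,G} → run C
t=30: ready={C,G} → run C
t=31: ready={C,G} → run C
t=32: ready={C,G} → run C
t=33: ready={G} → run G
t=34: ready={G} → run G
t=35: (idle)

running at tick 22 = B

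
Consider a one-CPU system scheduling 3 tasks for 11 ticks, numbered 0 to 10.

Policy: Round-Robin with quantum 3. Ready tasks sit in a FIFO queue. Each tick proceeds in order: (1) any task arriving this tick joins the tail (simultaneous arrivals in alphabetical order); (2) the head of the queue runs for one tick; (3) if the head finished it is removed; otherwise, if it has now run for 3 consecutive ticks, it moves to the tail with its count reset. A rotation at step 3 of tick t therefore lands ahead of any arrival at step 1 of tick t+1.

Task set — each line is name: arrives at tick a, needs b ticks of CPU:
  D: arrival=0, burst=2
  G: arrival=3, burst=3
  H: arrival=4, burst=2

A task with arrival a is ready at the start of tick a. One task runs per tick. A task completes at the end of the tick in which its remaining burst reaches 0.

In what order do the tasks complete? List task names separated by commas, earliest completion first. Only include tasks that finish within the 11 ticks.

t=0: queue=[D] q_used=0 → run D
t=1: queue=[D] q_used=1 → run D
t=2: (idle)
t=3: queue=[G] q_used=0 → run G
t=4: queue=[G,H] q_used=1 → run G
t=5: queue=[G,H] q_used=2 → run G
t=6: queue=[H] q_used=0 → run H
t=7: queue=[H] q_used=1 → run H
t=8: (idle)
t=9: (idle)
t=10: (idle)

completion order = D, G, H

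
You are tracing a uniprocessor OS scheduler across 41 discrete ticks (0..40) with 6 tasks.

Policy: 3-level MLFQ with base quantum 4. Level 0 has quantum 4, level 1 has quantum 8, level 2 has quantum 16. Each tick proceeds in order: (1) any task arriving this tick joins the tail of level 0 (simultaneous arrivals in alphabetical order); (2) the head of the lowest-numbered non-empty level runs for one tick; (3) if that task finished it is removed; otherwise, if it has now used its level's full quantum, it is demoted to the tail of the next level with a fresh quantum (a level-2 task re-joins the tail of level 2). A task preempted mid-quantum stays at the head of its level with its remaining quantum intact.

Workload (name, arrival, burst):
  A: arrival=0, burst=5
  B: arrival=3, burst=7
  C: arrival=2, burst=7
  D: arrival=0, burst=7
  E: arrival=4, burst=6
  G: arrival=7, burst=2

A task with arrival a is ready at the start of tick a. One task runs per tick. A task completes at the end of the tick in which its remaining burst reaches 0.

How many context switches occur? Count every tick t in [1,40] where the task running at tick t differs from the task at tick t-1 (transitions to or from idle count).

t=0: L0/L1/L2 = AD/-/- → run A
t=1: L0/L1/L2 = AD/-/- → run A
t=2: L0/L1/L2 = ADC/-/- → run A
t=3: L0/L1/L2 = ADCB/-/- → run A
t=4: L0/L1/L2 = DCBE/A/- → run D
t=5: L0/L1/L2 = DCBE/A/- → run D
t=6: L0/L1/L2 = DCBE/A/- → run D
t=7: L0/L1/L2 = DCBEG/A/- → run D
t=8: L0/L1/L2 = CBEG/AD/- → run C
t=9: L0/L1/L2 = CBEG/AD/- → run C
t=10: L0/L1/L2 = CBEG/AD/- → run C
t=11: L0/L1/L2 = CBEG/AD/- → run C
t=12: L0/L1/L2 = BEG/ADC/- → run B
t=13: L0/L1/L2 = BEG/ADC/- → run B
t=14: L0/L1/L2 = BEG/ADC/- → run B
t=15: L0/L1/L2 = BEG/ADC/- → run B
t=16: L0/L1/L2 = EG/ADCB/- → run E
t=17: L0/L1/L2 = EG/ADCB/- → run E
t=18: L0/L1/L2 = EG/ADCB/- → run E
t=19: L0/L1/L2 = EG/ADCB/- → run E
t=20: L0/L1/L2 = G/ADCBE/- → run G
t=21: L0/L1/L2 = G/ADCBE/- → run G
t=22: L0/L1/L2 = -/ADCBE/- → run A
t=23: L0/L1/L2 = -/DCBE/- → run D
t=24: L0/L1/L2 = -/DCBE/- → run D
t=25: L0/L1/L2 = -/DCBE/- → run D
t=26: L0/L1/L2 = -/CBE/- → run C
t=27: L0/L1/L2 = -/CBE/- → run C
t=28: L0/L1/L2 = -/CBE/- → run C
t=29: L0/L1/L2 = -/BE/- → run B
t=30: L0/L1/L2 = -/BE/- → run B
t=31: L0/L1/L2 = -/BE/- → run B
t=32: L0/L1/L2 = -/E/- → run E
t=33: L0/L1/L2 = -/E/- → run E
t=34: (idle)
t=35: (idle)
t=36: (idle)
t=37: (idle)
t=38: (idle)
t=39: (idle)
t=40: (idle)

context switches = 11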